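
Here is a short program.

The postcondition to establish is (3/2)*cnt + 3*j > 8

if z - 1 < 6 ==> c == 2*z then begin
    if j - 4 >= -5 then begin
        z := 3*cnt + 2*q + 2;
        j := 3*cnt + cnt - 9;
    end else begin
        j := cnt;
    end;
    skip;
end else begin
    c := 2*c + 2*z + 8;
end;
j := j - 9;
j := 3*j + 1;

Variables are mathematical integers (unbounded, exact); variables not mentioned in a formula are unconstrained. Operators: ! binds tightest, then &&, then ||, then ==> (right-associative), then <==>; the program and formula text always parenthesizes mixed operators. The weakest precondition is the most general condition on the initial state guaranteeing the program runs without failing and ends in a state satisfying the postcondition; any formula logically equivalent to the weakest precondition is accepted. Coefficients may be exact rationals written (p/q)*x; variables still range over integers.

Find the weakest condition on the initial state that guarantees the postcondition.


Working backward. After the program, (3/2)*cnt + 3*j > 8 must hold.
Before j := 3*j + 1: (3/2)*cnt + 9*j > 5
Before j := j - 9: (3/2)*cnt + 9*j > 86
Then branch requires (j >= -1 ==> (75/2)*cnt > 167) && ((!(j >= -1)) ==> (21/2)*cnt > 86); else branch requires (3/2)*cnt + 9*j > 86.
Before the if: ((z < 7 ==> c == 2*z) ==> ((j >= -1 ==> (75/2)*cnt > 167) && ((!(j >= -1)) ==> (21/2)*cnt > 86))) && ((!(z < 7 ==> c == 2*z)) ==> (3/2)*cnt + 9*j > 86)
Answer: WP = ((z < 7 ==> c == 2*z) ==> ((j >= -1 ==> (75/2)*cnt > 167) && ((!(j >= -1)) ==> (21/2)*cnt > 86))) && ((!(z < 7 ==> c == 2*z)) ==> (3/2)*cnt + 9*j > 86)


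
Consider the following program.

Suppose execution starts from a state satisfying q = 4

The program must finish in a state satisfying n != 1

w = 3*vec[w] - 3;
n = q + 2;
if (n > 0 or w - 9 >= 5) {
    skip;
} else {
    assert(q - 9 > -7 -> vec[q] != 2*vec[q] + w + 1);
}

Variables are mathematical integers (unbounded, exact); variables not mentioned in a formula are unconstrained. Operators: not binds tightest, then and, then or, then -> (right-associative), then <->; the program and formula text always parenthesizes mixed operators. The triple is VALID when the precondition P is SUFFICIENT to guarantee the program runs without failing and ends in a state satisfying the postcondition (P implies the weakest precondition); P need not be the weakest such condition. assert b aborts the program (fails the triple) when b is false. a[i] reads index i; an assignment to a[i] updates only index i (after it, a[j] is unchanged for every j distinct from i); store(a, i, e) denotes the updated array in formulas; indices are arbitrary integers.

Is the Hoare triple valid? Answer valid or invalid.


Working backward. After the program, n != 1 must hold.
Then branch requires n != 1; else branch requires (q > 2 -> vec[q] + w != -1) and n != 1.
Before the if: ((n > 0 or w >= 14) -> n != 1) and ((not (n > 0 or w >= 14)) -> ((q > 2 -> vec[q] + w != -1) and n != 1))
Before n := q + 2: ((q > -2 or w >= 14) -> q != -1) and ((not (q > -2 or w >= 14)) -> ((q > 2 -> vec[q] + w != -1) and q != -1))
Before w := 3*vec[w] - 3: ((q > -2 or 3*vec[w] >= 17) -> q != -1) and ((not (q > -2 or 3*vec[w] >= 17)) -> ((q > 2 -> vec[q] + 3*vec[w] != 2) and q != -1))
The weakest precondition is ((q > -2 or 3*vec[w] >= 17) -> q != -1) and ((not (q > -2 or 3*vec[w] >= 17)) -> ((q > 2 -> vec[q] + 3*vec[w] != 2) and q != -1)).
Check whether q = 4 implies it.
Every state satisfying the precondition satisfies the weakest precondition: the implication holds.
Answer: valid


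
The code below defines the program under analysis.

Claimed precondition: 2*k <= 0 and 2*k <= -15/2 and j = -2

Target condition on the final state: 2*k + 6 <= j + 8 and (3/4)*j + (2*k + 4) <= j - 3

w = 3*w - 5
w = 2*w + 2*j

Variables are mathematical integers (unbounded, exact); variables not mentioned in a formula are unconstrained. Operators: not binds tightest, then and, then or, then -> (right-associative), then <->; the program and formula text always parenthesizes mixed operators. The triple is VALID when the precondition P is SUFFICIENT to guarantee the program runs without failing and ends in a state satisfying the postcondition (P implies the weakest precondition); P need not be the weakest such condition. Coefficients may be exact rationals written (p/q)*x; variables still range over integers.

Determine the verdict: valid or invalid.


Working backward. After the program, the postcondition 2*k + 6 <= j + 8 and (3/4)*j + (2*k + 4) <= j - 3 must hold; in canonical form it is 2*k <= j + 2 and 2*k <= (1/4)*j - 7.
Before w := 2*w + 2*j: 2*k <= j + 2 and 2*k <= (1/4)*j - 7
Before w := 3*w - 5: 2*k <= j + 2 and 2*k <= (1/4)*j - 7
The weakest precondition is 2*k <= j + 2 and 2*k <= (1/4)*j - 7.
Check whether 2*k <= 0 and 2*k <= -15/2 and j = -2 implies it.
Every state satisfying the precondition satisfies the weakest precondition: the implication holds.
Answer: valid


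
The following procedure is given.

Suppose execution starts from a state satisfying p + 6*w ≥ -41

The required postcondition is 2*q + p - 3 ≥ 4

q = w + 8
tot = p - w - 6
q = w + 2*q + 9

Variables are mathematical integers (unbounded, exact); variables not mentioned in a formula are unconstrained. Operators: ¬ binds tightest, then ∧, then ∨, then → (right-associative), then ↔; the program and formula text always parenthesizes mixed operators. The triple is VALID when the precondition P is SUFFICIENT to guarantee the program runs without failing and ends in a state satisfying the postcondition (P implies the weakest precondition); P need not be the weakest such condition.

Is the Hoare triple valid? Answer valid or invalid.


Working backward. After the program, the postcondition 2*q + p - 3 ≥ 4 must hold; in canonical form it is p + 2*q ≥ 7.
Before q := w + 2*q + 9: p + 4*q + 2*w ≥ -11
Before tot := p - w - 6: p + 4*q + 2*w ≥ -11
Before q := w + 8: p + 6*w ≥ -43
The weakest precondition is p + 6*w ≥ -43.
Check whether p + 6*w ≥ -41 implies it.
Every state satisfying the precondition satisfies the weakest precondition: the implication holds.
Answer: valid


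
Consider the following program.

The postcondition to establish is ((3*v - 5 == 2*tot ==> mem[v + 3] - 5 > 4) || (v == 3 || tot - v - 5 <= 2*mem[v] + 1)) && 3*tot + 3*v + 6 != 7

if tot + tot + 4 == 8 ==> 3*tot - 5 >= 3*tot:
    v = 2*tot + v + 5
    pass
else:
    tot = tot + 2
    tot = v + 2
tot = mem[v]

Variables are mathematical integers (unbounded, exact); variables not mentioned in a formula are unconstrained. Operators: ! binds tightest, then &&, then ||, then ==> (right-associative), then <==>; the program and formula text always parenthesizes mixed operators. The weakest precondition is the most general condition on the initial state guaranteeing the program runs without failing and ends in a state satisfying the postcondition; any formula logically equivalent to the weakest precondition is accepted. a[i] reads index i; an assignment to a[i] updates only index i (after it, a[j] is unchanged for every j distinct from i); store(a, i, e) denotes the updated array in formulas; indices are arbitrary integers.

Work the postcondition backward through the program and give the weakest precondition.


Working backward. After the program, the postcondition ((3*v - 5 == 2*tot ==> mem[v + 3] - 5 > 4) || (v == 3 || tot - v - 5 <= 2*mem[v] + 1)) && 3*tot + 3*v + 6 != 7 must hold; in canonical form it is ((3*v == 2*tot + 5 ==> mem[v + 3] > 9) || v == 3 || tot <= 2*mem[v] + v + 6) && 3*tot + 3*v != 1.
Before tot := mem[v]: ((3*v == 2*mem[v] + 5 ==> mem[v + 3] > 9) || v == 3 || mem[v] + v >= -6) && 3*mem[v] + 3*v != 1
Then branch requires ((6*tot + 3*v == 2*mem[2*tot + v + 5] - 10 ==> mem[2*tot + v + 8] > 9) || 2*tot + v == -2 || mem[2*tot + v + 5] + 2*tot + v >= -11) && 3*mem[2*tot + v + 5] + 6*tot + 3*v != -14; else branch requires ((3*v == 2*mem[v] + 5 ==> mem[v + 3] > 9) || v == 3 || mem[v] + v >= -6) && 3*mem[v] + 3*v != 1.
Before the if: ((!(2*tot == 4)) ==> (((6*tot + 3*v == 2*mem[2*tot + v + 5] - 10 ==> mem[2*tot + v + 8] > 9) || 2*tot + v == -2 || mem[2*tot + v + 5] + 2*tot + v >= -11) && 3*mem[2*tot + v + 5] + 6*tot + 3*v != -14)) && (2*tot == 4 ==> (((3*v == 2*mem[v] + 5 ==> mem[v + 3] > 9) || v == 3 || mem[v] + v >= -6) && 3*mem[v] + 3*v != 1))
Answer: WP = ((!(2*tot == 4)) ==> (((6*tot + 3*v == 2*mem[2*tot + v + 5] - 10 ==> mem[2*tot + v + 8] > 9) || 2*tot + v == -2 || mem[2*tot + v + 5] + 2*tot + v >= -11) && 3*mem[2*tot + v + 5] + 6*tot + 3*v != -14)) && (2*tot == 4 ==> (((3*v == 2*mem[v] + 5 ==> mem[v + 3] > 9) || v == 3 || mem[v] + v >= -6) && 3*mem[v] + 3*v != 1))


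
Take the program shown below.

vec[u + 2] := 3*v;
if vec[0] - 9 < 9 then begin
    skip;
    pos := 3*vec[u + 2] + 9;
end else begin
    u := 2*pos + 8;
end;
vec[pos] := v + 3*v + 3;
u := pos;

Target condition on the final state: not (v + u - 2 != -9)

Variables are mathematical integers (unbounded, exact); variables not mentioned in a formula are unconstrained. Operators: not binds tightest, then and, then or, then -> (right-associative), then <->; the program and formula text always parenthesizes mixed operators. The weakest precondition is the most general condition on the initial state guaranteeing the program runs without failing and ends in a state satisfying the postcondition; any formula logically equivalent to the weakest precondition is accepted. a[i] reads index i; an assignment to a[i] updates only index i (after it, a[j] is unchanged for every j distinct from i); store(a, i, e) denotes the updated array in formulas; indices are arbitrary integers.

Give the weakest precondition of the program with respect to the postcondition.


Working backward. After the program, the postcondition not (v + u - 2 != -9) must hold; in canonical form it is not (u + v != -7).
Before u := pos: not (pos + v != -7)
Before vec[pos] := v + 3*v + 3: not (pos + v != -7)
Then branch requires not (3*vec[u + 2] + v != -16); else branch requires not (pos + v != -7).
Before the if: (vec[0] < 18 -> (not (3*vec[u + 2] + v != -16))) and ((not (vec[0] < 18)) -> (not (pos + v != -7)))
Before vec[u + 2] := 3*v: (store(vec, u + 2, 3*v)[0] < 18 -> (not (3*store(vec, u + 2, 3*v)[u + 2] + v != -16))) and ((not (store(vec, u + 2, 3*v)[0] < 18)) -> (not (pos + v != -7)))
Answer: WP = (store(vec, u + 2, 3*v)[0] < 18 -> (not (3*store(vec, u + 2, 3*v)[u + 2] + v != -16))) and ((not (store(vec, u + 2, 3*v)[0] < 18)) -> (not (pos + v != -7)))


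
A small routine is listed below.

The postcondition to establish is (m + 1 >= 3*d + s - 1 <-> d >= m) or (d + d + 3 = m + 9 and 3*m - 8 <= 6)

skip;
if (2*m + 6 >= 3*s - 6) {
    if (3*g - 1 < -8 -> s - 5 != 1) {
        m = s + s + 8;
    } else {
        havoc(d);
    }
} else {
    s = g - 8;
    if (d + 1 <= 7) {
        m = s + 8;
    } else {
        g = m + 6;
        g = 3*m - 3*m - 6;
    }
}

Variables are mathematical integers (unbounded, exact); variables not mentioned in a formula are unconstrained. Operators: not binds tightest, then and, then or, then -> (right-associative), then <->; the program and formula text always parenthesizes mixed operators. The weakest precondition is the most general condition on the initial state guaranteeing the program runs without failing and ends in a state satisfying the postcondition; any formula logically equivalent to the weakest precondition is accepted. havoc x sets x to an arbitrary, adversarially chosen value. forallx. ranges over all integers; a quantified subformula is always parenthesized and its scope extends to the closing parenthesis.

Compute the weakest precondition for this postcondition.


Working backward. After the program, the postcondition (m + 1 >= 3*d + s - 1 <-> d >= m) or (d + d + 3 = m + 9 and 3*m - 8 <= 6) must hold; in canonical form it is (m >= 3*d + s - 2 <-> d >= m) or (2*d = m + 6 and 3*m <= 14).
Then branch requires ((3*g < -7 -> s != 6) -> ((s >= 3*d - 10 <-> d >= 2*s + 8) or (2*d = 2*s + 14 and 6*s <= -10))) and ((not (3*g < -7 -> s != 6)) -> (forall d_1. ((m >= 3*d_1 + s - 2 <-> d_1 >= m) or (2*d_1 = m + 6 and 3*m <= 14)))); else branch requires (d <= 6 -> ((3*d <= 10 <-> d >= g) or (2*d = g + 6 and 3*g <= 14))) and ((not (d <= 6)) -> ((m >= 3*d + g - 10 <-> d >= m) or (2*d = m + 6 and 3*m <= 14))).
Before the if: (2*m >= 3*s - 12 -> (((3*g < -7 -> s != 6) -> ((s >= 3*d - 10 <-> d >= 2*s + 8) or (2*d = 2*s + 14 and 6*s <= -10))) and ((not (3*g < -7 -> s != 6)) -> (forall d_1. ((m >= 3*d_1 + s - 2 <-> d_1 >= m) or (2*d_1 = m + 6 and 3*m <= 14)))))) and ((not (2*m >= 3*s - 12)) -> ((d <= 6 -> ((3*d <= 10 <-> d >= g) or (2*d = g + 6 and 3*g <= 14))) and ((not (d <= 6)) -> ((m >= 3*d + g - 10 <-> d >= m) or (2*d = m + 6 and 3*m <= 14)))))
Before skip: (2*m >= 3*s - 12 -> (((3*g < -7 -> s != 6) -> ((s >= 3*d - 10 <-> d >= 2*s + 8) or (2*d = 2*s + 14 and 6*s <= -10))) and ((not (3*g < -7 -> s != 6)) -> (forall d_1. ((m >= 3*d_1 + s - 2 <-> d_1 >= m) or (2*d_1 = m + 6 and 3*m <= 14)))))) and ((not (2*m >= 3*s - 12)) -> ((d <= 6 -> ((3*d <= 10 <-> d >= g) or (2*d = g + 6 and 3*g <= 14))) and ((not (d <= 6)) -> ((m >= 3*d + g - 10 <-> d >= m) or (2*d = m + 6 and 3*m <= 14)))))
Answer: WP = (2*m >= 3*s - 12 -> (((3*g < -7 -> s != 6) -> ((s >= 3*d - 10 <-> d >= 2*s + 8) or (2*d = 2*s + 14 and 6*s <= -10))) and ((not (3*g < -7 -> s != 6)) -> (forall d_1. ((m >= 3*d_1 + s - 2 <-> d_1 >= m) or (2*d_1 = m + 6 and 3*m <= 14)))))) and ((not (2*m >= 3*s - 12)) -> ((d <= 6 -> ((3*d <= 10 <-> d >= g) or (2*d = g + 6 and 3*g <= 14))) and ((not (d <= 6)) -> ((m >= 3*d + g - 10 <-> d >= m) or (2*d = m + 6 and 3*m <= 14)))))


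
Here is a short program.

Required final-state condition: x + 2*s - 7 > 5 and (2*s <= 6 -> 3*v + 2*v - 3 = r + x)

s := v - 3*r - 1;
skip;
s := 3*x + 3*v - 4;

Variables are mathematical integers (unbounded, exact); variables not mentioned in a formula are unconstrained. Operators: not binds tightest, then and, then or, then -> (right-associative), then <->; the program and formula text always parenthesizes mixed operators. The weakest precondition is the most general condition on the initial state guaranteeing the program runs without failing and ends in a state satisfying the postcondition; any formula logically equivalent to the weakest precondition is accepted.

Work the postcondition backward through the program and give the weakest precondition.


Working backward. After the program, the postcondition x + 2*s - 7 > 5 and (2*s <= 6 -> 3*v + 2*v - 3 = r + x) must hold; in canonical form it is 2*s + x > 12 and (2*s <= 6 -> 5*v = r + x + 3).
Before s := 3*x + 3*v - 4: 6*v + 7*x > 20 and (6*v + 6*x <= 14 -> 5*v = r + x + 3)
Before skip: 6*v + 7*x > 20 and (6*v + 6*x <= 14 -> 5*v = r + x + 3)
Before s := v - 3*r - 1: 6*v + 7*x > 20 and (6*v + 6*x <= 14 -> 5*v = r + x + 3)
Answer: WP = 6*v + 7*x > 20 and (6*v + 6*x <= 14 -> 5*v = r + x + 3)


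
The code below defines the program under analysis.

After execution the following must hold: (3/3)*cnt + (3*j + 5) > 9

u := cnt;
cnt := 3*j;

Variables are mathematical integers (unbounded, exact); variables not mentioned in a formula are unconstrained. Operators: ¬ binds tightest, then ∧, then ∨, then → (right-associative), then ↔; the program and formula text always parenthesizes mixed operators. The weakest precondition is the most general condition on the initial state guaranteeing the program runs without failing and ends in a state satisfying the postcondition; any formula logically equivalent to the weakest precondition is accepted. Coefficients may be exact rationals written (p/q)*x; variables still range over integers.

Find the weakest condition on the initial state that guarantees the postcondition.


Working backward. After the program, the postcondition (3/3)*cnt + (3*j + 5) > 9 must hold; in canonical form it is cnt + 3*j > 4.
Before cnt := 3*j: 6*j > 4
Before u := cnt: 6*j > 4
Answer: WP = 6*j > 4


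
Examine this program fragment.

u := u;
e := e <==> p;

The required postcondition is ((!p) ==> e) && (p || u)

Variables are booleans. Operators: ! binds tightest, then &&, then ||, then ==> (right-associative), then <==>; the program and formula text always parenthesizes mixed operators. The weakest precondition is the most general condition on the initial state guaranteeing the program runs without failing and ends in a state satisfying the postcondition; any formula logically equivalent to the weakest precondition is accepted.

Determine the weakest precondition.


Working backward. After the program, ((!p) ==> e) && (p || u) must hold.
Before e := e <==> p: ((!p) ==> (e <==> p)) && (p || u)
Before u := u: ((!p) ==> (e <==> p)) && (p || u)
Answer: WP = ((!p) ==> (e <==> p)) && (p || u)


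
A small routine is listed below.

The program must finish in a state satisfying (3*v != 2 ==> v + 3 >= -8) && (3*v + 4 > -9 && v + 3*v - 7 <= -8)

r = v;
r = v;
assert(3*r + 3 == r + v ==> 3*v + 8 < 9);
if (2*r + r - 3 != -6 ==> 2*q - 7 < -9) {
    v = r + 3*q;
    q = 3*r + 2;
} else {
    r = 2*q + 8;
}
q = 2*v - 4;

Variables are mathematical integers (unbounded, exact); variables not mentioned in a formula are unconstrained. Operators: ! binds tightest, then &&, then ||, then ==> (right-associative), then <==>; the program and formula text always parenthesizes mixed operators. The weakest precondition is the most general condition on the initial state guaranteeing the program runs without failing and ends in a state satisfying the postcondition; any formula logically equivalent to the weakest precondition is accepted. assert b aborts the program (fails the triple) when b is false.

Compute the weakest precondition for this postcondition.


Working backward. After the program, the postcondition (3*v != 2 ==> v + 3 >= -8) && (3*v + 4 > -9 && v + 3*v - 7 <= -8) must hold; in canonical form it is (3*v != 2 ==> v >= -11) && 3*v > -13 && 4*v <= -1.
Before q := 2*v - 4: (3*v != 2 ==> v >= -11) && 3*v > -13 && 4*v <= -1
Then branch requires (9*q + 3*r != 2 ==> 3*q + r >= -11) && 9*q + 3*r > -13 && 12*q + 4*r <= -1; else branch requires (3*v != 2 ==> v >= -11) && 3*v > -13 && 4*v <= -1.
Before the if: ((3*r != -3 ==> 2*q < -2) ==> ((9*q + 3*r != 2 ==> 3*q + r >= -11) && 9*q + 3*r > -13 && 12*q + 4*r <= -1)) && ((!(3*r != -3 ==> 2*q < -2)) ==> ((3*v != 2 ==> v >= -11) && 3*v > -13 && 4*v <= -1))
Before assert 3*r + 3 == r + v ==> 3*v + 8 < 9: (2*r == v - 3 ==> 3*v < 1) && ((3*r != -3 ==> 2*q < -2) ==> ((9*q + 3*r != 2 ==> 3*q + r >= -11) && 9*q + 3*r > -13 && 12*q + 4*r <= -1)) && ((!(3*r != -3 ==> 2*q < -2)) ==> ((3*v != 2 ==> v >= -11) && 3*v > -13 && 4*v <= -1))
Before r := v: (v == -3 ==> 3*v < 1) && ((3*v != -3 ==> 2*q < -2) ==> ((9*q + 3*v != 2 ==> 3*q + v >= -11) && 9*q + 3*v > -13 && 12*q + 4*v <= -1)) && ((!(3*v != -3 ==> 2*q < -2)) ==> ((3*v != 2 ==> v >= -11) && 3*v > -13 && 4*v <= -1))
Before r := v: (v == -3 ==> 3*v < 1) && ((3*v != -3 ==> 2*q < -2) ==> ((9*q + 3*v != 2 ==> 3*q + v >= -11) && 9*q + 3*v > -13 && 12*q + 4*v <= -1)) && ((!(3*v != -3 ==> 2*q < -2)) ==> ((3*v != 2 ==> v >= -11) && 3*v > -13 && 4*v <= -1))
Answer: WP = (v == -3 ==> 3*v < 1) && ((3*v != -3 ==> 2*q < -2) ==> ((9*q + 3*v != 2 ==> 3*q + v >= -11) && 9*q + 3*v > -13 && 12*q + 4*v <= -1)) && ((!(3*v != -3 ==> 2*q < -2)) ==> ((3*v != 2 ==> v >= -11) && 3*v > -13 && 4*v <= -1))


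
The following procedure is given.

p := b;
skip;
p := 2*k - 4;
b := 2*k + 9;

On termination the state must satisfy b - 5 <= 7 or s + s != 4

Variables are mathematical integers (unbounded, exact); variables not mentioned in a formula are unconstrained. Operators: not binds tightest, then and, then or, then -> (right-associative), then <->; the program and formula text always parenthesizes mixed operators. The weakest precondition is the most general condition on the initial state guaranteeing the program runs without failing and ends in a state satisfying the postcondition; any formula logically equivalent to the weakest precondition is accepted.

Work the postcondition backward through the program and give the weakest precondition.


Working backward. After the program, the postcondition b - 5 <= 7 or s + s != 4 must hold; in canonical form it is b <= 12 or 2*s != 4.
Before b := 2*k + 9: 2*k <= 3 or 2*s != 4
Before p := 2*k - 4: 2*k <= 3 or 2*s != 4
Before skip: 2*k <= 3 or 2*s != 4
Before p := b: 2*k <= 3 or 2*s != 4
Answer: WP = 2*k <= 3 or 2*s != 4


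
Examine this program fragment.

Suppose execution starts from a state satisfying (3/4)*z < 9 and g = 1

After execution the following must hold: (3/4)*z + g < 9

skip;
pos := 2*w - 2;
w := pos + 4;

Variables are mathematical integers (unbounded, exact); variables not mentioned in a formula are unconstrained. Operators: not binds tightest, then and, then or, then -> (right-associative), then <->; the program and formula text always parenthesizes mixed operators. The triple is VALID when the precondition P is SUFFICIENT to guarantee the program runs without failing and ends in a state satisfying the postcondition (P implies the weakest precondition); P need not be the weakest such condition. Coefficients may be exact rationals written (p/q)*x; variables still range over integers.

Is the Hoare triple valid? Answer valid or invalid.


Working backward. After the program, the postcondition (3/4)*z + g < 9 must hold; in canonical form it is g + (3/4)*z < 9.
Before w := pos + 4: g + (3/4)*z < 9
Before pos := 2*w - 2: g + (3/4)*z < 9
Before skip: g + (3/4)*z < 9
The weakest precondition is g + (3/4)*z < 9.
Check whether (3/4)*z < 9 and g = 1 implies it.
Countermodel: at the initial state g = 1, z = 11, the precondition holds but the weakest precondition fails.
Answer: invalid


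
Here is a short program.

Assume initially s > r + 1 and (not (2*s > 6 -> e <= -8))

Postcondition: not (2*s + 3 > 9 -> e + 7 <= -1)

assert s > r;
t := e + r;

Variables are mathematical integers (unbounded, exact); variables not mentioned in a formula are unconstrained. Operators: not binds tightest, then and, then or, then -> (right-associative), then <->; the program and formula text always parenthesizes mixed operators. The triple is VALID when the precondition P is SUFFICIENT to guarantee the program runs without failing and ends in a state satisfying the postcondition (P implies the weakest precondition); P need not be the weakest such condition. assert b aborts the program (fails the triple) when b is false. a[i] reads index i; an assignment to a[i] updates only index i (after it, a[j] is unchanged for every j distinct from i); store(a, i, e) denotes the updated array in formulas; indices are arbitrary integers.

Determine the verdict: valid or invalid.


Working backward. After the program, the postcondition not (2*s + 3 > 9 -> e + 7 <= -1) must hold; in canonical form it is not (2*s > 6 -> e <= -8).
Before t := e + r: not (2*s > 6 -> e <= -8)
Before assert s > r: s > r and (not (2*s > 6 -> e <= -8))
The weakest precondition is s > r and (not (2*s > 6 -> e <= -8)).
Check whether s > r + 1 and (not (2*s > 6 -> e <= -8)) implies it.
Every state satisfying the precondition satisfies the weakest precondition: the implication holds.
Answer: valid


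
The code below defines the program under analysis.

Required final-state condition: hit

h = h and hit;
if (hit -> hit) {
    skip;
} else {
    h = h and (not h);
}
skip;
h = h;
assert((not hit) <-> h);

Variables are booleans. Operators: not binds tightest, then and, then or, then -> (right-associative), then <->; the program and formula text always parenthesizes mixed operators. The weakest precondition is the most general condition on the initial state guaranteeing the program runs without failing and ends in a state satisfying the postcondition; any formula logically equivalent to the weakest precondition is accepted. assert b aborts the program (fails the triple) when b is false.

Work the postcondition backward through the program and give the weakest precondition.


Working backward. After the program, hit must hold.
Before assert (not hit) <-> h: ((not hit) <-> h) and hit
Before h := h: ((not hit) <-> h) and hit
Before skip: ((not hit) <-> h) and hit
Then branch requires ((not hit) <-> h) and hit; else branch requires hit.
Before the if: ((not hit) <-> h) and hit
Before h := h and hit: ((not hit) <-> (h and hit)) and hit
Answer: WP = ((not hit) <-> (h and hit)) and hit


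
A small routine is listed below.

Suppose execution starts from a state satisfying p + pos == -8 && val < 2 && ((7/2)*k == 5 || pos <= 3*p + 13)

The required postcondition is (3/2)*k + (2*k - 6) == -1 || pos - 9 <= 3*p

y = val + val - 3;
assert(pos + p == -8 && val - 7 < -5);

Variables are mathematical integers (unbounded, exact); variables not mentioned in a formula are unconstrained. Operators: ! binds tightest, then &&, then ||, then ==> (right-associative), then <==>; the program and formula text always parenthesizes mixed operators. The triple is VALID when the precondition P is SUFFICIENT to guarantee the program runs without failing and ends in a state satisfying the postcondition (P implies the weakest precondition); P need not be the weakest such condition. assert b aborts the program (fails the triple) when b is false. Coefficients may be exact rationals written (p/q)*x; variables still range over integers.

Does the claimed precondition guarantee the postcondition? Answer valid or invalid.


Working backward. After the program, the postcondition (3/2)*k + (2*k - 6) == -1 || pos - 9 <= 3*p must hold; in canonical form it is (7/2)*k == 5 || pos <= 3*p + 9.
Before assert pos + p == -8 && val - 7 < -5: p + pos == -8 && val < 2 && ((7/2)*k == 5 || pos <= 3*p + 9)
Before y := val + val - 3: p + pos == -8 && val < 2 && ((7/2)*k == 5 || pos <= 3*p + 9)
The weakest precondition is p + pos == -8 && val < 2 && ((7/2)*k == 5 || pos <= 3*p + 9).
Check whether p + pos == -8 && val < 2 && ((7/2)*k == 5 || pos <= 3*p + 13) implies it.
Countermodel: at the initial state k = 0, p = -5, pos = -3, val = 1, the precondition holds but the weakest precondition fails.
Answer: invalid


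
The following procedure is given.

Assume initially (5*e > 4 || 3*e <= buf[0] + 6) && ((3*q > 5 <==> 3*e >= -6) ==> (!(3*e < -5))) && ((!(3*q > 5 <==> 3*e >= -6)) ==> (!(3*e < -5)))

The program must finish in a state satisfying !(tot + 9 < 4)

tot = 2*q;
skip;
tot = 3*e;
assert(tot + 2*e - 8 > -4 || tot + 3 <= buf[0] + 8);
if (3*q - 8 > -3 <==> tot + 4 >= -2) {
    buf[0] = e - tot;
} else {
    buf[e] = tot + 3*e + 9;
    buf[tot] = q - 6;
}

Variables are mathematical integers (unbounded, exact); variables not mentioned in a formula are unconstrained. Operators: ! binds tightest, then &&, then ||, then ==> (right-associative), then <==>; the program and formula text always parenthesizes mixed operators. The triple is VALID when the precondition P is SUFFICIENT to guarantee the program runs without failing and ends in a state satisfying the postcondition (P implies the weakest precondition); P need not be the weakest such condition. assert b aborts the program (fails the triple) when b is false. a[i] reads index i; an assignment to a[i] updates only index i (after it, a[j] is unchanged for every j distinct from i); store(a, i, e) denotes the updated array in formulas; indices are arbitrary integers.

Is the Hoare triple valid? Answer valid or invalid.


Working backward. After the program, the postcondition !(tot + 9 < 4) must hold; in canonical form it is !(tot < -5).
Then branch requires !(tot < -5); else branch requires !(tot < -5).
Before the if: ((3*q > 5 <==> tot >= -6) ==> (!(tot < -5))) && ((!(3*q > 5 <==> tot >= -6)) ==> (!(tot < -5)))
Before assert tot + 2*e - 8 > -4 || tot + 3 <= buf[0] + 8: (2*e + tot > 4 || tot <= buf[0] + 5) && ((3*q > 5 <==> tot >= -6) ==> (!(tot < -5))) && ((!(3*q > 5 <==> tot >= -6)) ==> (!(tot < -5)))
Before tot := 3*e: (5*e > 4 || 3*e <= buf[0] + 5) && ((3*q > 5 <==> 3*e >= -6) ==> (!(3*e < -5))) && ((!(3*q > 5 <==> 3*e >= -6)) ==> (!(3*e < -5)))
Before skip: (5*e > 4 || 3*e <= buf[0] + 5) && ((3*q > 5 <==> 3*e >= -6) ==> (!(3*e < -5))) && ((!(3*q > 5 <==> 3*e >= -6)) ==> (!(3*e < -5)))
Before tot := 2*q: (5*e > 4 || 3*e <= buf[0] + 5) && ((3*q > 5 <==> 3*e >= -6) ==> (!(3*e < -5))) && ((!(3*q > 5 <==> 3*e >= -6)) ==> (!(3*e < -5)))
The weakest precondition is (5*e > 4 || 3*e <= buf[0] + 5) && ((3*q > 5 <==> 3*e >= -6) ==> (!(3*e < -5))) && ((!(3*q > 5 <==> 3*e >= -6)) ==> (!(3*e < -5))).
Check whether (5*e > 4 || 3*e <= buf[0] + 6) && ((3*q > 5 <==> 3*e >= -6) ==> (!(3*e < -5))) && ((!(3*q > 5 <==> 3*e >= -6)) ==> (!(3*e < -5))) implies it.
Countermodel: at the initial state buf = {[0] = -6, elsewhere -6}, e = 0, q = 2, the precondition holds but the weakest precondition fails.
Answer: invalid


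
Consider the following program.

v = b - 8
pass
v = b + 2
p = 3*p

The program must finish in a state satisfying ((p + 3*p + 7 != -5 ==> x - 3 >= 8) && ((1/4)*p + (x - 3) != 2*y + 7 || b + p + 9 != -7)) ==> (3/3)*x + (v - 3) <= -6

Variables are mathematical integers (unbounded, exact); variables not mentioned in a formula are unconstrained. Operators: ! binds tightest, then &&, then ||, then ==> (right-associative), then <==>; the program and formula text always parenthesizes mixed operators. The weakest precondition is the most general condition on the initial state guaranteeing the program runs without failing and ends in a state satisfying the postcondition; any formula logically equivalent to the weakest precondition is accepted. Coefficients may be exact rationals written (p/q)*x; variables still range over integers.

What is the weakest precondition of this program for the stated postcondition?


Working backward. After the program, the postcondition ((p + 3*p + 7 != -5 ==> x - 3 >= 8) && ((1/4)*p + (x - 3) != 2*y + 7 || b + p + 9 != -7)) ==> (3/3)*x + (v - 3) <= -6 must hold; in canonical form it is ((4*p != -12 ==> x >= 11) && ((1/4)*p + x != 2*y + 10 || b + p != -16)) ==> v + x <= -3.
Before p := 3*p: ((12*p != -12 ==> x >= 11) && ((3/4)*p + x != 2*y + 10 || b + 3*p != -16)) ==> v + x <= -3
Before v := b + 2: ((12*p != -12 ==> x >= 11) && ((3/4)*p + x != 2*y + 10 || b + 3*p != -16)) ==> b + x <= -5
Before skip: ((12*p != -12 ==> x >= 11) && ((3/4)*p + x != 2*y + 10 || b + 3*p != -16)) ==> b + x <= -5
Before v := b - 8: ((12*p != -12 ==> x >= 11) && ((3/4)*p + x != 2*y + 10 || b + 3*p != -16)) ==> b + x <= -5
Answer: WP = ((12*p != -12 ==> x >= 11) && ((3/4)*p + x != 2*y + 10 || b + 3*p != -16)) ==> b + x <= -5


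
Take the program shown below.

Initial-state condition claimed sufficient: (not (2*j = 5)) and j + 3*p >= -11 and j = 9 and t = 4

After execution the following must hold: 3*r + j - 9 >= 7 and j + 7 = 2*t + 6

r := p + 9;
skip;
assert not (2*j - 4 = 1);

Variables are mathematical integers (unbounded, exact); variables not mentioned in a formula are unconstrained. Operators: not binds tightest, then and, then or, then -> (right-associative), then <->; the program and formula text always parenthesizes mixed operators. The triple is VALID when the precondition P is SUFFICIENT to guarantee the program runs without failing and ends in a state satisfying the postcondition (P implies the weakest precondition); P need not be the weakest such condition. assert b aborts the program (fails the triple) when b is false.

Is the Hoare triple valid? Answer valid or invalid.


Working backward. After the program, the postcondition 3*r + j - 9 >= 7 and j + 7 = 2*t + 6 must hold; in canonical form it is j + 3*r >= 16 and j = 2*t - 1.
Before assert not (2*j - 4 = 1): (not (2*j = 5)) and j + 3*r >= 16 and j = 2*t - 1
Before skip: (not (2*j = 5)) and j + 3*r >= 16 and j = 2*t - 1
Before r := p + 9: (not (2*j = 5)) and j + 3*p >= -11 and j = 2*t - 1
The weakest precondition is (not (2*j = 5)) and j + 3*p >= -11 and j = 2*t - 1.
Check whether (not (2*j = 5)) and j + 3*p >= -11 and j = 9 and t = 4 implies it.
Countermodel: at the initial state j = 9, p = -6, t = 4, the precondition holds but the weakest precondition fails.
Answer: invalid


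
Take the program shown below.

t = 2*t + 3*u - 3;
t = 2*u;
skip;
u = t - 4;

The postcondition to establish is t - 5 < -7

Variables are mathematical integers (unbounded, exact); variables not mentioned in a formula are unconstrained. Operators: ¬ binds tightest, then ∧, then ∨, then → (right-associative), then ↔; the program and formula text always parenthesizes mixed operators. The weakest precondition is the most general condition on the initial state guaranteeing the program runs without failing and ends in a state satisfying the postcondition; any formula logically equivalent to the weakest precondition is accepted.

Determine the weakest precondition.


Working backward. After the program, the postcondition t - 5 < -7 must hold; in canonical form it is t < -2.
Before u := t - 4: t < -2
Before skip: t < -2
Before t := 2*u: 2*u < -2
Before t := 2*t + 3*u - 3: 2*u < -2
Answer: WP = 2*u < -2


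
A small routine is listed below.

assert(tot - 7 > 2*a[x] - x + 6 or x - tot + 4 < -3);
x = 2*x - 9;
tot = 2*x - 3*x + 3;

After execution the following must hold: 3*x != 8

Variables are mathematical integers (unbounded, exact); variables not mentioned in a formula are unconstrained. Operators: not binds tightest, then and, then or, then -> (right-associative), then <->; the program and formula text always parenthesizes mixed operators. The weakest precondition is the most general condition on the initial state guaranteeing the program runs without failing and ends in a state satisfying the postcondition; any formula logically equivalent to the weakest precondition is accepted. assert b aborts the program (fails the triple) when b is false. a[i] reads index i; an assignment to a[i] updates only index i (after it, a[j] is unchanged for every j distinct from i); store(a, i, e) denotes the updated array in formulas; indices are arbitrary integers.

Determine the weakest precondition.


Working backward. After the program, 3*x != 8 must hold.
Before tot := 2*x - 3*x + 3: 3*x != 8
Before x := 2*x - 9: 6*x != 35
Before assert tot - 7 > 2*a[x] - x + 6 or x - tot + 4 < -3: (tot + x > 2*a[x] + 13 or x < tot - 7) and 6*x != 35
Answer: WP = (tot + x > 2*a[x] + 13 or x < tot - 7) and 6*x != 35


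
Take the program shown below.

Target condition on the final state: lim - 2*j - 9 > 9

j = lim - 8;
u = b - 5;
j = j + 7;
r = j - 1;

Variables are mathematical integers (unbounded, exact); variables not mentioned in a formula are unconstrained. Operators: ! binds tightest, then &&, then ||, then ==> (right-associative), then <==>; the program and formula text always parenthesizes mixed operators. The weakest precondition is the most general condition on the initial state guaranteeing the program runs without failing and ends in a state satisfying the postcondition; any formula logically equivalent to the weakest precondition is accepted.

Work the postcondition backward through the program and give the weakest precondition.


Working backward. After the program, the postcondition lim - 2*j - 9 > 9 must hold; in canonical form it is lim > 2*j + 18.
Before r := j - 1: lim > 2*j + 18
Before j := j + 7: lim > 2*j + 32
Before u := b - 5: lim > 2*j + 32
Before j := lim - 8: lim < -16
Answer: WP = lim < -16


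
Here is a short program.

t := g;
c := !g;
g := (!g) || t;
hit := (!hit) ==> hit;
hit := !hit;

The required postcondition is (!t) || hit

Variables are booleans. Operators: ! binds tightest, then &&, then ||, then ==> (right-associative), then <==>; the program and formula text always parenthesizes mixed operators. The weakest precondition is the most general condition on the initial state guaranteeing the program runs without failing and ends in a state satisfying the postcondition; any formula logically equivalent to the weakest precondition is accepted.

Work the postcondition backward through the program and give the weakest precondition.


Working backward. After the program, (!t) || hit must hold.
Before hit := !hit: (!t) || (!hit)
Before hit := (!hit) ==> hit: (!t) || (!((!hit) ==> hit))
Before g := (!g) || t: (!t) || (!((!hit) ==> hit))
Before c := !g: (!t) || (!((!hit) ==> hit))
Before t := g: (!g) || (!((!hit) ==> hit))
Answer: WP = (!g) || (!((!hit) ==> hit))


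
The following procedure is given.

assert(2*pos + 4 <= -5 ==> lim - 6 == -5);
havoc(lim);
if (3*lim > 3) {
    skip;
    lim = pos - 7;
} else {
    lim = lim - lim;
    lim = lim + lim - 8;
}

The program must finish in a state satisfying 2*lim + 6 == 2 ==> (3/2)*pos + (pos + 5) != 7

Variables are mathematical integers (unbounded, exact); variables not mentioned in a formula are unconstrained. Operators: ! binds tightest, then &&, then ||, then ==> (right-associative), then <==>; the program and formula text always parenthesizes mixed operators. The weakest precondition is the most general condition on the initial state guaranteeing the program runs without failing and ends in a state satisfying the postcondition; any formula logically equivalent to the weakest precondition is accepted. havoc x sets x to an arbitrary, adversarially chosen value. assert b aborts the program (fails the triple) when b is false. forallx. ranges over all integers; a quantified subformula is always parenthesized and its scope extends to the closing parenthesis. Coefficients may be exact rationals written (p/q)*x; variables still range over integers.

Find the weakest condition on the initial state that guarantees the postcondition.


Working backward. After the program, the postcondition 2*lim + 6 == 2 ==> (3/2)*pos + (pos + 5) != 7 must hold; in canonical form it is 2*lim == -4 ==> (5/2)*pos != 2.
Then branch requires 2*pos == 10 ==> (5/2)*pos != 2; else branch requires true.
Before the if: 3*lim > 3 ==> (2*pos == 10 ==> (5/2)*pos != 2)
Before havoc lim: forall lim_1. (3*lim_1 > 3 ==> (2*pos == 10 ==> (5/2)*pos != 2))
Before assert 2*pos + 4 <= -5 ==> lim - 6 == -5: (2*pos <= -9 ==> lim == 1) && (forall lim_1. (3*lim_1 > 3 ==> (2*pos == 10 ==> (5/2)*pos != 2)))
Answer: WP = (2*pos <= -9 ==> lim == 1) && (forall lim_1. (3*lim_1 > 3 ==> (2*pos == 10 ==> (5/2)*pos != 2)))


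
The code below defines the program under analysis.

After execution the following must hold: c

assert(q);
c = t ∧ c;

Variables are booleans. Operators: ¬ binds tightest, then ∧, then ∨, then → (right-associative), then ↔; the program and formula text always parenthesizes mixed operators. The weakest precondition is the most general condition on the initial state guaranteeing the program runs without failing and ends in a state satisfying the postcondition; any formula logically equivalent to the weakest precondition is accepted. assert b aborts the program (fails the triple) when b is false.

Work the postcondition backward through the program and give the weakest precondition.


Working backward. After the program, c must hold.
Before c := t ∧ c: t ∧ c
Before assert q: q ∧ t ∧ c
Answer: WP = q ∧ t ∧ c


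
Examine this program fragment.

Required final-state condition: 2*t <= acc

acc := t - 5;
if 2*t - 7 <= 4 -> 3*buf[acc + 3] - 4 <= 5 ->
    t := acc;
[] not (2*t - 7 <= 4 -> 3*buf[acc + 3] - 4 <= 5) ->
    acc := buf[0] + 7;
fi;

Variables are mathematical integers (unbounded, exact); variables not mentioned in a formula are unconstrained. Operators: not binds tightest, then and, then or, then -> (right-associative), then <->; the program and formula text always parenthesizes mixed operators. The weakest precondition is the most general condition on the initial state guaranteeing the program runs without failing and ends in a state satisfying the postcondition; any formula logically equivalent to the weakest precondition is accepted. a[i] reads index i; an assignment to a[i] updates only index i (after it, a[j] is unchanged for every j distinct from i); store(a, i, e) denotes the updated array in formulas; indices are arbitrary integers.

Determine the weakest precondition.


Working backward. After the program, 2*t <= acc must hold.
Then branch requires acc <= 0; else branch requires 2*t <= buf[0] + 7.
Before the if: ((2*t <= 11 -> 3*buf[acc + 3] <= 9) -> acc <= 0) and ((not (2*t <= 11 -> 3*buf[acc + 3] <= 9)) -> 2*t <= buf[0] + 7)
Before acc := t - 5: ((2*t <= 11 -> 3*buf[t - 2] <= 9) -> t <= 5) and ((not (2*t <= 11 -> 3*buf[t - 2] <= 9)) -> 2*t <= buf[0] + 7)
Answer: WP = ((2*t <= 11 -> 3*buf[t - 2] <= 9) -> t <= 5) and ((not (2*t <= 11 -> 3*buf[t - 2] <= 9)) -> 2*t <= buf[0] + 7)
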